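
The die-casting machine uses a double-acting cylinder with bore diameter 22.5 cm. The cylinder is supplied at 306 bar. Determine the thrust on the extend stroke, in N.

Cap-side area A_cap = π/4 × (22.5 cm)² = 397.6 cm^2
F = P × A_cap = 306 bar × A_cap

F ≈ 1.22e6 N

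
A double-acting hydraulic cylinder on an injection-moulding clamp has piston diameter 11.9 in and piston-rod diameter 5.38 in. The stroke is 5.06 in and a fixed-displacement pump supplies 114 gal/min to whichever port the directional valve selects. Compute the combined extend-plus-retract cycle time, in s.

t ≈ 2.30 s

Cap-side area A_cap = π/4 × (11.9 in)² = 111.2 in^2
Rod-side annular area A_ann = π/4 × (11.9² − 5.38²) = 88.49 in^2
t_ext = A_cap·L/Q = 1.282 s
t_ret = A_ann·L/Q = 1.020 s
t_cycle = t_ext + t_ret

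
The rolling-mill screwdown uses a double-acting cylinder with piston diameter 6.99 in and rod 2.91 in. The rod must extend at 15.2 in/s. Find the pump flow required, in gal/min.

Q ≈ 152 gal/min

Cap-side area A_cap = π/4 × (6.99 in)² = 38.37 in^2
Q = A × v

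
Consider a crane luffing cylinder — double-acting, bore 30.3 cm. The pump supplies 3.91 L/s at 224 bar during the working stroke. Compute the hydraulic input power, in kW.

Hydraulic power = P × Q

W ≈ 87.6 kW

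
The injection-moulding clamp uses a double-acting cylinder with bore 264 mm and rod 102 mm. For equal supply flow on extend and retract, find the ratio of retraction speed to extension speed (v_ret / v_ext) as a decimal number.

v_ret/v_ext ≈ 1.18

Cap-side area A_cap = π/4 × (264 mm)² = 54740 mm^2
Rod-side annular area A_ann = π/4 × (264² − 102²) = 46570 mm^2
For equal Q, v ∝ 1/A, so v_ret/v_ext = A_cap/A_ann.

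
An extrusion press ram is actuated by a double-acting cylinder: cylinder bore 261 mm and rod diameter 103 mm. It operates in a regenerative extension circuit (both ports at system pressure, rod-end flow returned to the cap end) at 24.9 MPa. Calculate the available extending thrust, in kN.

With equal pressure on both faces, forces on the annular region cancel; the net push is pressure × rod cross-section.
Rod cross-section A_rod = π/4 × (103 mm)² = 8332 mm^2
F = P × A_rod

F ≈ 207 kN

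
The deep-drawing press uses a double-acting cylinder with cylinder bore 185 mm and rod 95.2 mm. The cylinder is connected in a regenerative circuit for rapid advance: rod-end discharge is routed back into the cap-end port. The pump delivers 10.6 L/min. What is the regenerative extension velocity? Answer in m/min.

v ≈ 1.49 m/min

In regeneration the rod-end outflow joins the pump flow into the cap end, so the net volume the pump must supply per unit advance equals the rod cross-section area.
Rod cross-section A_rod = π/4 × (95.2 mm)² = 7118 mm^2
v = Q_pump / A_rod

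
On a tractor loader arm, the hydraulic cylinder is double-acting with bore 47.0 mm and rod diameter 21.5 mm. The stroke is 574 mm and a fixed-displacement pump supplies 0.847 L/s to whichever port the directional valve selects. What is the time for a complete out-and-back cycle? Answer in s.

t ≈ 2.11 s

Cap-side area A_cap = π/4 × (47.0 mm)² = 1735 mm^2
Rod-side annular area A_ann = π/4 × (47.0² − 21.5²) = 1372 mm^2
t_ext = A_cap·L/Q = 1.176 s
t_ret = A_ann·L/Q = 0.9297 s
t_cycle = t_ext + t_ret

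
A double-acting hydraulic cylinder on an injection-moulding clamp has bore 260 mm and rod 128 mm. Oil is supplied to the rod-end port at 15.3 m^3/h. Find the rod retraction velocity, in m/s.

Rod-side annular area A_ann = π/4 × (260² − 128²) = 40220 mm^2
Flow into the rod-end port fills the annular volume.
v = Q / A

v ≈ 0.106 m/s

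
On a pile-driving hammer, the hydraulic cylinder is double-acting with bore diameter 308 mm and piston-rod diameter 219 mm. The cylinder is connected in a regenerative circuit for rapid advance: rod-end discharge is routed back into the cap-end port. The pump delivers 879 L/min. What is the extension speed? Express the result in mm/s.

v ≈ 389 mm/s

In regeneration the rod-end outflow joins the pump flow into the cap end, so the net volume the pump must supply per unit advance equals the rod cross-section area.
Rod cross-section A_rod = π/4 × (219 mm)² = 37670 mm^2
v = Q_pump / A_rod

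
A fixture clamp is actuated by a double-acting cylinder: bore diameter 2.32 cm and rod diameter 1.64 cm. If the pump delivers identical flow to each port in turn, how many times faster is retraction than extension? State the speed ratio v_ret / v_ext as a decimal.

v_ret/v_ext ≈ 2.00

Cap-side area A_cap = π/4 × (2.32 cm)² = 4.227 cm^2
Rod-side annular area A_ann = π/4 × (2.32² − 1.64²) = 2.115 cm^2
For equal Q, v ∝ 1/A, so v_ret/v_ext = A_cap/A_ann.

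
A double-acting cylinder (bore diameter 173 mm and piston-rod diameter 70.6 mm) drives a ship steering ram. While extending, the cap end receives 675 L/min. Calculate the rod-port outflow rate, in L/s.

Q_out ≈ 9.38 L/s

Cap-side area A_cap = π/4 × (173 mm)² = 23510 mm^2
Rod-side annular area A_ann = π/4 × (173² − 70.6²) = 19590 mm^2
Piston speed v = Q_in/A_cap; rod-end outflow Q_out = v × A_ann = Q_in × A_ann/A_cap.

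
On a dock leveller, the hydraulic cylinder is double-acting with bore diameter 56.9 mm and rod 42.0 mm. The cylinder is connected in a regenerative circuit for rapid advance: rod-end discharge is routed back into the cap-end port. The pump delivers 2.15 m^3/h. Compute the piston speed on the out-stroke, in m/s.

In regeneration the rod-end outflow joins the pump flow into the cap end, so the net volume the pump must supply per unit advance equals the rod cross-section area.
Rod cross-section A_rod = π/4 × (42.0 mm)² = 1385 mm^2
v = Q_pump / A_rod

v ≈ 0.431 m/s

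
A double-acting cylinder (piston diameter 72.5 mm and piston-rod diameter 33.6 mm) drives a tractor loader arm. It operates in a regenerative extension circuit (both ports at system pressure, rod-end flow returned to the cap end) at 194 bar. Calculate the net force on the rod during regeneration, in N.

With equal pressure on both faces, forces on the annular region cancel; the net push is pressure × rod cross-section.
Rod cross-section A_rod = π/4 × (33.6 mm)² = 886.7 mm^2
F = P × A_rod

F ≈ 17200 N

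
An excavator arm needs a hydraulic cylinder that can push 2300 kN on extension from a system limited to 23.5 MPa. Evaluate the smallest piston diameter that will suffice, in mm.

D ≈ 353 mm

Extension force acts on the full piston face: F = P × (π/4)D².
D = √(4F / (πP)) = √(4 × 2300 kN / (π × 23.5 MPa))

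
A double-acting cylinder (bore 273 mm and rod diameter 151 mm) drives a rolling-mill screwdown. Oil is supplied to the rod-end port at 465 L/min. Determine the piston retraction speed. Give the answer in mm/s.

Rod-side annular area A_ann = π/4 × (273² − 151²) = 40630 mm^2
Flow into the rod-end port fills the annular volume.
v = Q / A

v ≈ 191 mm/s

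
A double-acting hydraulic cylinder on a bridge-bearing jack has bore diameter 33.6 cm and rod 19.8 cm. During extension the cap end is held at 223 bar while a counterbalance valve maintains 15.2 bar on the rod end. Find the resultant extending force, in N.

F ≈ 1.89e6 N

Cap-side area A_cap = π/4 × (33.6 cm)² = 886.7 cm^2
Rod-side annular area A_ann = π/4 × (33.6² − 19.8²) = 578.8 cm^2
Net thrust = P_cap·A_cap − P_rod·A_ann = 1.977e6 N − 87970 N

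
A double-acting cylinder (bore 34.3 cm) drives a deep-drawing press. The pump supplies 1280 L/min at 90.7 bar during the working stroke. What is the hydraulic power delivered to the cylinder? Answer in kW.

W ≈ 193 kW

Hydraulic power = P × Q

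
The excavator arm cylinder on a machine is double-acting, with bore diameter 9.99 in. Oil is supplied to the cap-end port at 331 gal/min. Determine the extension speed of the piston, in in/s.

v ≈ 16.3 in/s

Cap-side area A_cap = π/4 × (9.99 in)² = 78.38 in^2
v = Q / A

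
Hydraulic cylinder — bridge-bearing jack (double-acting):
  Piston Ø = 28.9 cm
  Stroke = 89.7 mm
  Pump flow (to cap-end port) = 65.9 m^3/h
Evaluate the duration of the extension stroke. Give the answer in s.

t ≈ 0.321 s

Cap-side area A_cap = π/4 × (28.9 cm)² = 656.0 cm^2
Swept volume V = A × L; t = V / Q = A·L / Q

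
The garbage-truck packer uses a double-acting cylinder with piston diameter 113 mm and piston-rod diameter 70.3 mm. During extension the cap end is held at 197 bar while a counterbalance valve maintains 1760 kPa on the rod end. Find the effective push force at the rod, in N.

F ≈ 1.87e5 N

Cap-side area A_cap = π/4 × (113 mm)² = 10030 mm^2
Rod-side annular area A_ann = π/4 × (113² − 70.3²) = 6147 mm^2
Net thrust = P_cap·A_cap − P_rod·A_ann = 1.976e5 N − 10820 N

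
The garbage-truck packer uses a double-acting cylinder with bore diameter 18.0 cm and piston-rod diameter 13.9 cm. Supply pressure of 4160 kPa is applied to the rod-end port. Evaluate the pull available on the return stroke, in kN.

F ≈ 42.7 kN

Rod-side annular area A_ann = π/4 × (18.0² − 13.9²) = 102.7 cm^2
On retraction the pressure acts on the annular area (bore minus rod).
F = P × A_ann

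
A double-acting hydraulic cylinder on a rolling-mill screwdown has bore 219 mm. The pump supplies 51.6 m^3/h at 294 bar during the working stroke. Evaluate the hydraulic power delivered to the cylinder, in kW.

Hydraulic power = P × Q

W ≈ 421 kW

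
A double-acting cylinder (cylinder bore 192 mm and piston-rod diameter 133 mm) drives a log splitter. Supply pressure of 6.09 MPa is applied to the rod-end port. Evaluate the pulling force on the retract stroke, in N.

F ≈ 91700 N

Rod-side annular area A_ann = π/4 × (192² − 133²) = 15060 mm^2
On retraction the pressure acts on the annular area (bore minus rod).
F = P × A_ann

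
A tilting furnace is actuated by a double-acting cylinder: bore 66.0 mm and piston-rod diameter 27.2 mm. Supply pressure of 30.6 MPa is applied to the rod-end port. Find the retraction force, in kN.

Rod-side annular area A_ann = π/4 × (66.0² − 27.2²) = 2840 mm^2
On retraction the pressure acts on the annular area (bore minus rod).
F = P × A_ann

F ≈ 86.9 kN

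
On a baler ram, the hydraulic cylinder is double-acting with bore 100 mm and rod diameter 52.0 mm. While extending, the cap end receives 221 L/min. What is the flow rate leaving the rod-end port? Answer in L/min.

Cap-side area A_cap = π/4 × (100 mm)² = 7854 mm^2
Rod-side annular area A_ann = π/4 × (100² − 52.0²) = 5730 mm^2
Piston speed v = Q_in/A_cap; rod-end outflow Q_out = v × A_ann = Q_in × A_ann/A_cap.

Q_out ≈ 161 L/min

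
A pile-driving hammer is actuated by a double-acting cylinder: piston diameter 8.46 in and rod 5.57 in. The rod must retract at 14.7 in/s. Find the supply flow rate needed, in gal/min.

Q ≈ 122 gal/min

Rod-side annular area A_ann = π/4 × (8.46² − 5.57²) = 31.85 in^2
Q = A × v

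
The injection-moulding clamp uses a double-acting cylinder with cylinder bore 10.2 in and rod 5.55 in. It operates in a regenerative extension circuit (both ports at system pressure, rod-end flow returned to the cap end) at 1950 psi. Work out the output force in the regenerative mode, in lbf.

F ≈ 47200 lbf

With equal pressure on both faces, forces on the annular region cancel; the net push is pressure × rod cross-section.
Rod cross-section A_rod = π/4 × (5.55 in)² = 24.19 in^2
F = P × A_rod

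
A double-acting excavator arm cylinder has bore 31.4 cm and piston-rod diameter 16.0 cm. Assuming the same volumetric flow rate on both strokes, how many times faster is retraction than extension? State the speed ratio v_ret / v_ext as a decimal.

Cap-side area A_cap = π/4 × (31.4 cm)² = 774.4 cm^2
Rod-side annular area A_ann = π/4 × (31.4² − 16.0²) = 573.3 cm^2
For equal Q, v ∝ 1/A, so v_ret/v_ext = A_cap/A_ann.

v_ret/v_ext ≈ 1.35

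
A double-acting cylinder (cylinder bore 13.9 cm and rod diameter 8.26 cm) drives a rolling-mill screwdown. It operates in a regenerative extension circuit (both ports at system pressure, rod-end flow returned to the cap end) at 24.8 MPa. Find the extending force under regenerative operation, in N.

With equal pressure on both faces, forces on the annular region cancel; the net push is pressure × rod cross-section.
Rod cross-section A_rod = π/4 × (8.26 cm)² = 53.59 cm^2
F = P × A_rod

F ≈ 1.33e5 N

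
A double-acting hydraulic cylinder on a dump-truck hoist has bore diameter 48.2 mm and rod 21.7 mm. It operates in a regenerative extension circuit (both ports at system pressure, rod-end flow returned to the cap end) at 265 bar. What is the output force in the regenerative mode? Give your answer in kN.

F ≈ 9.80 kN

With equal pressure on both faces, forces on the annular region cancel; the net push is pressure × rod cross-section.
Rod cross-section A_rod = π/4 × (21.7 mm)² = 369.8 mm^2
F = P × A_rod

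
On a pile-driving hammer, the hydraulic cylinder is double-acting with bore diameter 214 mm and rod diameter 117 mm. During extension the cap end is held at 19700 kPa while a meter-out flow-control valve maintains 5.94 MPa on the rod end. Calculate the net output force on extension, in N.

Cap-side area A_cap = π/4 × (214 mm)² = 35970 mm^2
Rod-side annular area A_ann = π/4 × (214² − 117²) = 25220 mm^2
Net thrust = P_cap·A_cap − P_rod·A_ann = 7.086e5 N − 1.498e5 N

F ≈ 5.59e5 N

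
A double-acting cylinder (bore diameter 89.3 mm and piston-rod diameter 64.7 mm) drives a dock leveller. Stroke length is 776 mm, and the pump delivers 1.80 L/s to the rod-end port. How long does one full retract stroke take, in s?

Rod-side annular area A_ann = π/4 × (89.3² − 64.7²) = 2975 mm^2
Swept volume V = A × L; t = V / Q = A·L / Q

t ≈ 1.28 s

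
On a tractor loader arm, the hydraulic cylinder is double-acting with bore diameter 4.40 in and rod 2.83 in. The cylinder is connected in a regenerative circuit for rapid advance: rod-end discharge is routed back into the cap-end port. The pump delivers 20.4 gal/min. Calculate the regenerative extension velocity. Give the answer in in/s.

In regeneration the rod-end outflow joins the pump flow into the cap end, so the net volume the pump must supply per unit advance equals the rod cross-section area.
Rod cross-section A_rod = π/4 × (2.83 in)² = 6.290 in^2
v = Q_pump / A_rod

v ≈ 12.5 in/s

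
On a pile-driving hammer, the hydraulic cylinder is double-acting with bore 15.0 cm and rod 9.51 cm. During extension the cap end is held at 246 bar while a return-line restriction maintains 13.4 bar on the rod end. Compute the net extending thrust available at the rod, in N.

F ≈ 4.21e5 N

Cap-side area A_cap = π/4 × (15.0 cm)² = 176.7 cm^2
Rod-side annular area A_ann = π/4 × (15.0² − 9.51²) = 105.7 cm^2
Net thrust = P_cap·A_cap − P_rod·A_ann = 4.347e5 N − 14160 N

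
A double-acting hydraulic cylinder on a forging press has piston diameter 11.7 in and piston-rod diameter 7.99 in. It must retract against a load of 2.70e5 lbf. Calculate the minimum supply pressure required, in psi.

Rod-side annular area A_ann = π/4 × (11.7² − 7.99²) = 57.37 in^2
Retraction: pressure acts on the annular area.
P = F / A = 2.70e5 lbf / A

P ≈ 4710 psi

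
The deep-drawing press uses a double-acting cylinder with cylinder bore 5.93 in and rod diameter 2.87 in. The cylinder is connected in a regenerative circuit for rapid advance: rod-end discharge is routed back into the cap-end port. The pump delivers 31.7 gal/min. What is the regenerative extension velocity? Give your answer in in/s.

v ≈ 18.9 in/s

In regeneration the rod-end outflow joins the pump flow into the cap end, so the net volume the pump must supply per unit advance equals the rod cross-section area.
Rod cross-section A_rod = π/4 × (2.87 in)² = 6.469 in^2
v = Q_pump / A_rod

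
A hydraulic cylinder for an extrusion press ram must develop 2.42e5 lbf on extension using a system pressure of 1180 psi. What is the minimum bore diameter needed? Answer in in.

D ≈ 16.2 in

Extension force acts on the full piston face: F = P × (π/4)D².
D = √(4F / (πP)) = √(4 × 2.42e5 lbf / (π × 1180 psi))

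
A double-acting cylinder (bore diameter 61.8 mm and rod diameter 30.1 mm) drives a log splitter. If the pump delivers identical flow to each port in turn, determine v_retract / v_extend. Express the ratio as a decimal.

Cap-side area A_cap = π/4 × (61.8 mm)² = 3000 mm^2
Rod-side annular area A_ann = π/4 × (61.8² − 30.1²) = 2288 mm^2
For equal Q, v ∝ 1/A, so v_ret/v_ext = A_cap/A_ann.

v_ret/v_ext ≈ 1.31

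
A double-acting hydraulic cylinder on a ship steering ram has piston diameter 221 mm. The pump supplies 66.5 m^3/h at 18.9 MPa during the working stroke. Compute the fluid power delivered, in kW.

Hydraulic power = P × Q

W ≈ 349 kW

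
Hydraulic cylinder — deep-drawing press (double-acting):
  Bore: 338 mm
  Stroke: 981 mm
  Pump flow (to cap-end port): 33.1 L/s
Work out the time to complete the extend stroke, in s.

Cap-side area A_cap = π/4 × (338 mm)² = 89730 mm^2
Swept volume V = A × L; t = V / Q = A·L / Q

t ≈ 2.66 s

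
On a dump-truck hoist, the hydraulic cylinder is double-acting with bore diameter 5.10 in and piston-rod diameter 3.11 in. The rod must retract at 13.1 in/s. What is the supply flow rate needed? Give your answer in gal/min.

Rod-side annular area A_ann = π/4 × (5.10² − 3.11²) = 12.83 in^2
Q = A × v

Q ≈ 43.7 gal/min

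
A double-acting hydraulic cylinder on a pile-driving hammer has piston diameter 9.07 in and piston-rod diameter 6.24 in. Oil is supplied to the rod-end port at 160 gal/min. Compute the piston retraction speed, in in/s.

Rod-side annular area A_ann = π/4 × (9.07² − 6.24²) = 34.03 in^2
Flow into the rod-end port fills the annular volume.
v = Q / A

v ≈ 18.1 in/s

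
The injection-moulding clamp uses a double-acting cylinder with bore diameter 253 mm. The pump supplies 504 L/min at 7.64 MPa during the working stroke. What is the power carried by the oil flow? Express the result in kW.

W ≈ 64.2 kW

Hydraulic power = P × Q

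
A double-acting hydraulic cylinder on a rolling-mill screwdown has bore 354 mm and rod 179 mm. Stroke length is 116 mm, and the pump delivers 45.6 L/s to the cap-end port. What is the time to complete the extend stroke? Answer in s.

t ≈ 0.250 s

Cap-side area A_cap = π/4 × (354 mm)² = 98420 mm^2
Swept volume V = A × L; t = V / Q = A·L / Q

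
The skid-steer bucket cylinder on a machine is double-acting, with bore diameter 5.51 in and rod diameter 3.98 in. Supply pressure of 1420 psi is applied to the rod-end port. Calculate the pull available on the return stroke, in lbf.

Rod-side annular area A_ann = π/4 × (5.51² − 3.98²) = 11.40 in^2
On retraction the pressure acts on the annular area (bore minus rod).
F = P × A_ann

F ≈ 16200 lbf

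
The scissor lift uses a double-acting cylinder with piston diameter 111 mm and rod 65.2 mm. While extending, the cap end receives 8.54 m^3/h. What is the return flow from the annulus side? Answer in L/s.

Q_out ≈ 1.55 L/s

Cap-side area A_cap = π/4 × (111 mm)² = 9677 mm^2
Rod-side annular area A_ann = π/4 × (111² − 65.2²) = 6338 mm^2
Piston speed v = Q_in/A_cap; rod-end outflow Q_out = v × A_ann = Q_in × A_ann/A_cap.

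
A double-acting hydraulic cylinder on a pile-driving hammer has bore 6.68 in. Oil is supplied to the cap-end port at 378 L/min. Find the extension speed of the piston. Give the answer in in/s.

v ≈ 11.0 in/s

Cap-side area A_cap = π/4 × (6.68 in)² = 35.05 in^2
v = Q / A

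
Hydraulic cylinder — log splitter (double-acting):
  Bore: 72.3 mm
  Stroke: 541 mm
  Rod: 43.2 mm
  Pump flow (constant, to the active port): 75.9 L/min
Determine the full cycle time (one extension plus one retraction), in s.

Cap-side area A_cap = π/4 × (72.3 mm)² = 4106 mm^2
Rod-side annular area A_ann = π/4 × (72.3² − 43.2²) = 2640 mm^2
t_ext = A_cap·L/Q = 1.756 s
t_ret = A_ann·L/Q = 1.129 s
t_cycle = t_ext + t_ret

t ≈ 2.88 s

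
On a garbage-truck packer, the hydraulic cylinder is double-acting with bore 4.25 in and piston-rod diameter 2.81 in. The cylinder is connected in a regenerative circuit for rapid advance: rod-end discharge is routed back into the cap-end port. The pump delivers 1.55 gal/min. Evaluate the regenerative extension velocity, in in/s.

In regeneration the rod-end outflow joins the pump flow into the cap end, so the net volume the pump must supply per unit advance equals the rod cross-section area.
Rod cross-section A_rod = π/4 × (2.81 in)² = 6.202 in^2
v = Q_pump / A_rod

v ≈ 0.962 in/s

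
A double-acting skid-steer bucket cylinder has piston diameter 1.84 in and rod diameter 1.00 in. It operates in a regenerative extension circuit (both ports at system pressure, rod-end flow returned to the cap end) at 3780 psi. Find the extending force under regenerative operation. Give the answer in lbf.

With equal pressure on both faces, forces on the annular region cancel; the net push is pressure × rod cross-section.
Rod cross-section A_rod = π/4 × (1.00 in)² = 0.7854 in^2
F = P × A_rod

F ≈ 2970 lbf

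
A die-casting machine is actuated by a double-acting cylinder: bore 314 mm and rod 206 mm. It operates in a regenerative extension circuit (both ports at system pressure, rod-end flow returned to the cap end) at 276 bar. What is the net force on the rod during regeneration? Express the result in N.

F ≈ 9.20e5 N

With equal pressure on both faces, forces on the annular region cancel; the net push is pressure × rod cross-section.
Rod cross-section A_rod = π/4 × (206 mm)² = 33330 mm^2
F = P × A_rod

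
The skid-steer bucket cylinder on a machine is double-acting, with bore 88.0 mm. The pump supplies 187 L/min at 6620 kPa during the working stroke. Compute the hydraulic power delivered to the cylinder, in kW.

W ≈ 20.6 kW

Hydraulic power = P × Q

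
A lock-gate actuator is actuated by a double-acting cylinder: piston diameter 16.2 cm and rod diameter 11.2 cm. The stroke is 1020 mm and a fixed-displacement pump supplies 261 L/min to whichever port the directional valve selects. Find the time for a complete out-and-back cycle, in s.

t ≈ 7.36 s

Cap-side area A_cap = π/4 × (16.2 cm)² = 206.1 cm^2
Rod-side annular area A_ann = π/4 × (16.2² − 11.2²) = 107.6 cm^2
t_ext = A_cap·L/Q = 4.833 s
t_ret = A_ann·L/Q = 2.523 s
t_cycle = t_ext + t_ret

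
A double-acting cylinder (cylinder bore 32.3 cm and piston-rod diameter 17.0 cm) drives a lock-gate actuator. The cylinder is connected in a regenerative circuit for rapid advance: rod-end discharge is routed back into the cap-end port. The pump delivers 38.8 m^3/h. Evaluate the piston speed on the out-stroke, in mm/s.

v ≈ 475 mm/s

In regeneration the rod-end outflow joins the pump flow into the cap end, so the net volume the pump must supply per unit advance equals the rod cross-section area.
Rod cross-section A_rod = π/4 × (17.0 cm)² = 227.0 cm^2
v = Q_pump / A_rod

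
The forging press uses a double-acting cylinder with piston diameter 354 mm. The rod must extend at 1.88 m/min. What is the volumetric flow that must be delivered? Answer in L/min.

Cap-side area A_cap = π/4 × (354 mm)² = 98420 mm^2
Q = A × v

Q ≈ 185 L/min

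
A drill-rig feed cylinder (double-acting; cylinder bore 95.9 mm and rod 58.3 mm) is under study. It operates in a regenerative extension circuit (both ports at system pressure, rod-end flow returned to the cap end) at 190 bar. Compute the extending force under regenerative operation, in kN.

With equal pressure on both faces, forces on the annular region cancel; the net push is pressure × rod cross-section.
Rod cross-section A_rod = π/4 × (58.3 mm)² = 2669 mm^2
F = P × A_rod

F ≈ 50.7 kN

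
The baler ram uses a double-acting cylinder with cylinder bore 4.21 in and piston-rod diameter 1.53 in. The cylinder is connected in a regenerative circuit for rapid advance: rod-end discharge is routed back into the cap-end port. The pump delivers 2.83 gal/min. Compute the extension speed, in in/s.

v ≈ 5.93 in/s

In regeneration the rod-end outflow joins the pump flow into the cap end, so the net volume the pump must supply per unit advance equals the rod cross-section area.
Rod cross-section A_rod = π/4 × (1.53 in)² = 1.839 in^2
v = Q_pump / A_rod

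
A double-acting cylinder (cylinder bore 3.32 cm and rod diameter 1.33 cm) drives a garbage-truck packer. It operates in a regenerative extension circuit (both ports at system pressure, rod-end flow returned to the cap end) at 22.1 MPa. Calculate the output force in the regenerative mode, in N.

With equal pressure on both faces, forces on the annular region cancel; the net push is pressure × rod cross-section.
Rod cross-section A_rod = π/4 × (1.33 cm)² = 1.389 cm^2
F = P × A_rod

F ≈ 3070 N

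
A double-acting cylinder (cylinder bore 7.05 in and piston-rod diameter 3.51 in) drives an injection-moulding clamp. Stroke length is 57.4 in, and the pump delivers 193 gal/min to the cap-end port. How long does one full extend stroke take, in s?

t ≈ 3.02 s

Cap-side area A_cap = π/4 × (7.05 in)² = 39.04 in^2
Swept volume V = A × L; t = V / Q = A·L / Q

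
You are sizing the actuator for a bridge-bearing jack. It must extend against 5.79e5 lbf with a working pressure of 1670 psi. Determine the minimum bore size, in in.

Extension force acts on the full piston face: F = P × (π/4)D².
D = √(4F / (πP)) = √(4 × 5.79e5 lbf / (π × 1670 psi))

D ≈ 21.0 in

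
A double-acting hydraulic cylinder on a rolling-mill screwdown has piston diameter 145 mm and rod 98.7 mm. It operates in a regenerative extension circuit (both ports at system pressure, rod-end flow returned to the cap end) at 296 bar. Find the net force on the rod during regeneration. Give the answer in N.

F ≈ 2.26e5 N

With equal pressure on both faces, forces on the annular region cancel; the net push is pressure × rod cross-section.
Rod cross-section A_rod = π/4 × (98.7 mm)² = 7651 mm^2
F = P × A_rod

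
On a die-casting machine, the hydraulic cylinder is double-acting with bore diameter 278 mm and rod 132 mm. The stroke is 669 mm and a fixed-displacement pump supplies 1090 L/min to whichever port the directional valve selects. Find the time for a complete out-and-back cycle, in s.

t ≈ 3.97 s

Cap-side area A_cap = π/4 × (278 mm)² = 60700 mm^2
Rod-side annular area A_ann = π/4 × (278² − 132²) = 47010 mm^2
t_ext = A_cap·L/Q = 2.235 s
t_ret = A_ann·L/Q = 1.731 s
t_cycle = t_ext + t_ret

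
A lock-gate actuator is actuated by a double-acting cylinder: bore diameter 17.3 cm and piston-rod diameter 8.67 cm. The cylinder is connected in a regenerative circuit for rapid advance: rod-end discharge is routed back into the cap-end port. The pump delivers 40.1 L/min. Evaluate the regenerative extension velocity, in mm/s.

v ≈ 113 mm/s

In regeneration the rod-end outflow joins the pump flow into the cap end, so the net volume the pump must supply per unit advance equals the rod cross-section area.
Rod cross-section A_rod = π/4 × (8.67 cm)² = 59.04 cm^2
v = Q_pump / A_rod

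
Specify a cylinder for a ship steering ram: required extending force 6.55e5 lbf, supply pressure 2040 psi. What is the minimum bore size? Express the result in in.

Extension force acts on the full piston face: F = P × (π/4)D².
D = √(4F / (πP)) = √(4 × 6.55e5 lbf / (π × 2040 psi))

D ≈ 20.2 in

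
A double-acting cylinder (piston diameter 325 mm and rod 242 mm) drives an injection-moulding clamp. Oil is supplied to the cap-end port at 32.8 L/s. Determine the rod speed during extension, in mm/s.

Cap-side area A_cap = π/4 × (325 mm)² = 82960 mm^2
v = Q / A

v ≈ 395 mm/s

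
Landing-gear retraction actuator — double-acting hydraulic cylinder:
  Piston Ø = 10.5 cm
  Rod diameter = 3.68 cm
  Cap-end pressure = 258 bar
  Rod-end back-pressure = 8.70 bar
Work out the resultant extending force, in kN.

Cap-side area A_cap = π/4 × (10.5 cm)² = 86.59 cm^2
Rod-side annular area A_ann = π/4 × (10.5² − 3.68²) = 75.95 cm^2
Net thrust = P_cap·A_cap − P_rod·A_ann = 223.4 kN − 6.608 kN

F ≈ 217 kN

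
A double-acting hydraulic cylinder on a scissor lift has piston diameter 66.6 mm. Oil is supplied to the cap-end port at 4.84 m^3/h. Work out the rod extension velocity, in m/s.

Cap-side area A_cap = π/4 × (66.6 mm)² = 3484 mm^2
v = Q / A

v ≈ 0.386 m/s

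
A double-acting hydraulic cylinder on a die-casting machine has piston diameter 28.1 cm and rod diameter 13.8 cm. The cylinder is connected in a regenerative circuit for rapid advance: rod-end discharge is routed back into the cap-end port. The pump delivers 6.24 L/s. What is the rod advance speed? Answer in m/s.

In regeneration the rod-end outflow joins the pump flow into the cap end, so the net volume the pump must supply per unit advance equals the rod cross-section area.
Rod cross-section A_rod = π/4 × (13.8 cm)² = 149.6 cm^2
v = Q_pump / A_rod

v ≈ 0.417 m/s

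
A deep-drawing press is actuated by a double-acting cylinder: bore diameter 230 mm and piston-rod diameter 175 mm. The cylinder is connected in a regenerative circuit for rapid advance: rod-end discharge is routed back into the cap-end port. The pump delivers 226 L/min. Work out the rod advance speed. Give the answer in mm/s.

In regeneration the rod-end outflow joins the pump flow into the cap end, so the net volume the pump must supply per unit advance equals the rod cross-section area.
Rod cross-section A_rod = π/4 × (175 mm)² = 24050 mm^2
v = Q_pump / A_rod

v ≈ 157 mm/s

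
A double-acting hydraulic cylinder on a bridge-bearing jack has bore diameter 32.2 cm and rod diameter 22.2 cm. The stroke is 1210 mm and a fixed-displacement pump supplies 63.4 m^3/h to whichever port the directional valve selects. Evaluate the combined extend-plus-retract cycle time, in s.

t ≈ 8.53 s

Cap-side area A_cap = π/4 × (32.2 cm)² = 814.3 cm^2
Rod-side annular area A_ann = π/4 × (32.2² − 22.2²) = 427.3 cm^2
t_ext = A_cap·L/Q = 5.595 s
t_ret = A_ann·L/Q = 2.936 s
t_cycle = t_ext + t_ret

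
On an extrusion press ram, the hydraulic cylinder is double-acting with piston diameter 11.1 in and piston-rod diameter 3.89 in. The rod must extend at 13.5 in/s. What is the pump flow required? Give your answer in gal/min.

Q ≈ 339 gal/min

Cap-side area A_cap = π/4 × (11.1 in)² = 96.77 in^2
Q = A × v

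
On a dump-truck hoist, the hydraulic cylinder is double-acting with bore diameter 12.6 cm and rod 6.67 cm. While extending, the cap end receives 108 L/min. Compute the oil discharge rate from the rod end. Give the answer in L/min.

Q_out ≈ 77.7 L/min

Cap-side area A_cap = π/4 × (12.6 cm)² = 124.7 cm^2
Rod-side annular area A_ann = π/4 × (12.6² − 6.67²) = 89.75 cm^2
Piston speed v = Q_in/A_cap; rod-end outflow Q_out = v × A_ann = Q_in × A_ann/A_cap.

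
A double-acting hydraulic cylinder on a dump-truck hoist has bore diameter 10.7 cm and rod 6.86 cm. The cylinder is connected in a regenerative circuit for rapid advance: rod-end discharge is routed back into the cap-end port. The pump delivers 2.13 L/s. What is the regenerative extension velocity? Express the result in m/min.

v ≈ 34.6 m/min

In regeneration the rod-end outflow joins the pump flow into the cap end, so the net volume the pump must supply per unit advance equals the rod cross-section area.
Rod cross-section A_rod = π/4 × (6.86 cm)² = 36.96 cm^2
v = Q_pump / A_rod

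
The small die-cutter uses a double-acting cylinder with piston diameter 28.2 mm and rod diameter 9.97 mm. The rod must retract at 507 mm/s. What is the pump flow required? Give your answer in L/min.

Rod-side annular area A_ann = π/4 × (28.2² − 9.97²) = 546.5 mm^2
Q = A × v

Q ≈ 16.6 L/min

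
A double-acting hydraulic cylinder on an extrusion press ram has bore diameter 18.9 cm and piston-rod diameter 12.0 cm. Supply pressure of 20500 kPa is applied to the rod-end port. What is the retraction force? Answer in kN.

F ≈ 343 kN

Rod-side annular area A_ann = π/4 × (18.9² − 12.0²) = 167.5 cm^2
On retraction the pressure acts on the annular area (bore minus rod).
F = P × A_ann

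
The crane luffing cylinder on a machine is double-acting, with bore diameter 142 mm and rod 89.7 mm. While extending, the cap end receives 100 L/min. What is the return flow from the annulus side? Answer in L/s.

Q_out ≈ 1.00 L/s

Cap-side area A_cap = π/4 × (142 mm)² = 15840 mm^2
Rod-side annular area A_ann = π/4 × (142² − 89.7²) = 9517 mm^2
Piston speed v = Q_in/A_cap; rod-end outflow Q_out = v × A_ann = Q_in × A_ann/A_cap.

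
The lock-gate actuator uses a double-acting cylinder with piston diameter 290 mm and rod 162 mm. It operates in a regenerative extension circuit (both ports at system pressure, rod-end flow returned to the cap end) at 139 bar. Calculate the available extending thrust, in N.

F ≈ 2.87e5 N

With equal pressure on both faces, forces on the annular region cancel; the net push is pressure × rod cross-section.
Rod cross-section A_rod = π/4 × (162 mm)² = 20610 mm^2
F = P × A_rod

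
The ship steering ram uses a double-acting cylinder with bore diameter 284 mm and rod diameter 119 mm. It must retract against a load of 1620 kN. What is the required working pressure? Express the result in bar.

Rod-side annular area A_ann = π/4 × (284² − 119²) = 52230 mm^2
Retraction: pressure acts on the annular area.
P = F / A = 1620 kN / A

P ≈ 310 bar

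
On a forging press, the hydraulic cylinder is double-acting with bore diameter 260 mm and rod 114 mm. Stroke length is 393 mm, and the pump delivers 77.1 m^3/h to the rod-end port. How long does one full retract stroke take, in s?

Rod-side annular area A_ann = π/4 × (260² − 114²) = 42890 mm^2
Swept volume V = A × L; t = V / Q = A·L / Q

t ≈ 0.787 s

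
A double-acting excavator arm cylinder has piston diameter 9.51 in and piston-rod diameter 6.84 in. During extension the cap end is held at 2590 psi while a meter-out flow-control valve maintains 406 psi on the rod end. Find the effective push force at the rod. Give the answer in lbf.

Cap-side area A_cap = π/4 × (9.51 in)² = 71.03 in^2
Rod-side annular area A_ann = π/4 × (9.51² − 6.84²) = 34.29 in^2
Net thrust = P_cap·A_cap − P_rod·A_ann = 1.840e5 lbf − 13920 lbf

F ≈ 1.70e5 lbf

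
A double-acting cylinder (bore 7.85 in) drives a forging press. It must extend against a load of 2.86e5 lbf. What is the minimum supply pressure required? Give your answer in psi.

P ≈ 5910 psi

Cap-side area A_cap = π/4 × (7.85 in)² = 48.40 in^2
P = F / A = 2.86e5 lbf / A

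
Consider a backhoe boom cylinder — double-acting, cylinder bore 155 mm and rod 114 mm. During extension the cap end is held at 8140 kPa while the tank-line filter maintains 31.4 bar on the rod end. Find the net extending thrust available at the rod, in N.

F ≈ 1.26e5 N

Cap-side area A_cap = π/4 × (155 mm)² = 18870 mm^2
Rod-side annular area A_ann = π/4 × (155² − 114²) = 8662 mm^2
Net thrust = P_cap·A_cap − P_rod·A_ann = 1.536e5 N − 27200 N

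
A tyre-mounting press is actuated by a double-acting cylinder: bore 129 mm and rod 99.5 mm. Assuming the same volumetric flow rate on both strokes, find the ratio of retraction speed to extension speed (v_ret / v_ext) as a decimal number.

Cap-side area A_cap = π/4 × (129 mm)² = 13070 mm^2
Rod-side annular area A_ann = π/4 × (129² − 99.5²) = 5294 mm^2
For equal Q, v ∝ 1/A, so v_ret/v_ext = A_cap/A_ann.

v_ret/v_ext ≈ 2.47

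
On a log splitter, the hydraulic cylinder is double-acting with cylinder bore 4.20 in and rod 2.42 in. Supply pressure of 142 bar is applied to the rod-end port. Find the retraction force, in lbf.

Rod-side annular area A_ann = π/4 × (4.20² − 2.42²) = 9.255 in^2
On retraction the pressure acts on the annular area (bore minus rod).
F = P × A_ann

F ≈ 19100 lbf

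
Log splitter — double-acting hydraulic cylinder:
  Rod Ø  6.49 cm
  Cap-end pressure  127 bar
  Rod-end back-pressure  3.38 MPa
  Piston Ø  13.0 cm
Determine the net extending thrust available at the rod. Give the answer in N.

Cap-side area A_cap = π/4 × (13.0 cm)² = 132.7 cm^2
Rod-side annular area A_ann = π/4 × (13.0² − 6.49²) = 99.65 cm^2
Net thrust = P_cap·A_cap − P_rod·A_ann = 1.686e5 N − 33680 N

F ≈ 1.35e5 N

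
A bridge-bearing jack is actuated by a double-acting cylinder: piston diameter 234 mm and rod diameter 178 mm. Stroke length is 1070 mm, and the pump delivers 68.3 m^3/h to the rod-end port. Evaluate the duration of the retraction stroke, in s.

Rod-side annular area A_ann = π/4 × (234² − 178²) = 18120 mm^2
Swept volume V = A × L; t = V / Q = A·L / Q

t ≈ 1.02 s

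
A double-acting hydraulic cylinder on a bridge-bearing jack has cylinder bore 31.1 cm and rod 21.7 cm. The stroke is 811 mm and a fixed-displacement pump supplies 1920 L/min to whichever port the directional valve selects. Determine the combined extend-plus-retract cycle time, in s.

t ≈ 2.91 s

Cap-side area A_cap = π/4 × (31.1 cm)² = 759.6 cm^2
Rod-side annular area A_ann = π/4 × (31.1² − 21.7²) = 389.8 cm^2
t_ext = A_cap·L/Q = 1.925 s
t_ret = A_ann·L/Q = 0.9879 s
t_cycle = t_ext + t_ret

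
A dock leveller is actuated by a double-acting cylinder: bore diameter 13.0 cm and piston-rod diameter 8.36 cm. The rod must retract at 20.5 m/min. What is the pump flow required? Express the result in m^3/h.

Q ≈ 9.57 m^3/h

Rod-side annular area A_ann = π/4 × (13.0² − 8.36²) = 77.84 cm^2
Q = A × v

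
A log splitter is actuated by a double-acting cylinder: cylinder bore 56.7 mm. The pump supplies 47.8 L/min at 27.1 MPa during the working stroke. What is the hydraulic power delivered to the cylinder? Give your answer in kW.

Hydraulic power = P × Q

W ≈ 21.6 kW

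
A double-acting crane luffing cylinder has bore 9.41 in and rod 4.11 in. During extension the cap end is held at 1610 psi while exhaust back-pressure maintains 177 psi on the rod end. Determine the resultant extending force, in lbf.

F ≈ 1.02e5 lbf

Cap-side area A_cap = π/4 × (9.41 in)² = 69.55 in^2
Rod-side annular area A_ann = π/4 × (9.41² − 4.11²) = 56.28 in^2
Net thrust = P_cap·A_cap − P_rod·A_ann = 1.120e5 lbf − 9961 lbf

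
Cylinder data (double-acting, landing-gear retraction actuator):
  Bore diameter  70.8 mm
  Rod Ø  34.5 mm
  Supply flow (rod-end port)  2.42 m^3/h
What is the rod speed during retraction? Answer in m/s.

Rod-side annular area A_ann = π/4 × (70.8² − 34.5²) = 3002 mm^2
Flow into the rod-end port fills the annular volume.
v = Q / A

v ≈ 0.224 m/s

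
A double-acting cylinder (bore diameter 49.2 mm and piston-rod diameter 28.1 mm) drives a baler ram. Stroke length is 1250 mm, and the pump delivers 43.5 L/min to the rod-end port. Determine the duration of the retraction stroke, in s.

Rod-side annular area A_ann = π/4 × (49.2² − 28.1²) = 1281 mm^2
Swept volume V = A × L; t = V / Q = A·L / Q

t ≈ 2.21 s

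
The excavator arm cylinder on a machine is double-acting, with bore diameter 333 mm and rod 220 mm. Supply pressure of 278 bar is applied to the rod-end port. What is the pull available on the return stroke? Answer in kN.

F ≈ 1360 kN

Rod-side annular area A_ann = π/4 × (333² − 220²) = 49080 mm^2
On retraction the pressure acts on the annular area (bore minus rod).
F = P × A_ann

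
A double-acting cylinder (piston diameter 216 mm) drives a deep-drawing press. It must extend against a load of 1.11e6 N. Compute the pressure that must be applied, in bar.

Cap-side area A_cap = π/4 × (216 mm)² = 36640 mm^2
P = F / A = 1.11e6 N / A

P ≈ 303 bar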